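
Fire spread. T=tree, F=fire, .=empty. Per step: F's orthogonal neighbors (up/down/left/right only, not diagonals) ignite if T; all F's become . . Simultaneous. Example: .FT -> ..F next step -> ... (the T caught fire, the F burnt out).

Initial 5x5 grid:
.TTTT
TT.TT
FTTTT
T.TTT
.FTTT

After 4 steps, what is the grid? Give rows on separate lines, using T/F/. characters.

Step 1: 4 trees catch fire, 2 burn out
  .TTTT
  FT.TT
  .FTTT
  F.TTT
  ..FTT
Step 2: 4 trees catch fire, 4 burn out
  .TTTT
  .F.TT
  ..FTT
  ..FTT
  ...FT
Step 3: 4 trees catch fire, 4 burn out
  .FTTT
  ...TT
  ...FT
  ...FT
  ....F
Step 4: 4 trees catch fire, 4 burn out
  ..FTT
  ...FT
  ....F
  ....F
  .....

..FTT
...FT
....F
....F
.....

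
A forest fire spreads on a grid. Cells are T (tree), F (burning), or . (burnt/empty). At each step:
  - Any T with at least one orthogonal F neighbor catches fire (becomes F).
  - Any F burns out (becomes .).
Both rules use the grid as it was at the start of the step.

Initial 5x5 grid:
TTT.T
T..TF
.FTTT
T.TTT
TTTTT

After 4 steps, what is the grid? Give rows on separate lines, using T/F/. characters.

Step 1: 4 trees catch fire, 2 burn out
  TTT.F
  T..F.
  ..FTF
  T.TTT
  TTTTT
Step 2: 3 trees catch fire, 4 burn out
  TTT..
  T....
  ...F.
  T.FTF
  TTTTT
Step 3: 3 trees catch fire, 3 burn out
  TTT..
  T....
  .....
  T..F.
  TTFTF
Step 4: 2 trees catch fire, 3 burn out
  TTT..
  T....
  .....
  T....
  TF.F.

TTT..
T....
.....
T....
TF.F.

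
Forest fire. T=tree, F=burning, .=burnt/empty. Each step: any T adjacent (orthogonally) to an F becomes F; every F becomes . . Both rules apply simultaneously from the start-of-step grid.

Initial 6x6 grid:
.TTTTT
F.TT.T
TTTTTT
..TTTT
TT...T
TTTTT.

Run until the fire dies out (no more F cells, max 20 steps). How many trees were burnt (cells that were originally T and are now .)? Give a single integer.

Answer: 19

Derivation:
Step 1: +1 fires, +1 burnt (F count now 1)
Step 2: +1 fires, +1 burnt (F count now 1)
Step 3: +1 fires, +1 burnt (F count now 1)
Step 4: +3 fires, +1 burnt (F count now 3)
Step 5: +4 fires, +3 burnt (F count now 4)
Step 6: +4 fires, +4 burnt (F count now 4)
Step 7: +3 fires, +4 burnt (F count now 3)
Step 8: +2 fires, +3 burnt (F count now 2)
Step 9: +0 fires, +2 burnt (F count now 0)
Fire out after step 9
Initially T: 26, now '.': 29
Total burnt (originally-T cells now '.'): 19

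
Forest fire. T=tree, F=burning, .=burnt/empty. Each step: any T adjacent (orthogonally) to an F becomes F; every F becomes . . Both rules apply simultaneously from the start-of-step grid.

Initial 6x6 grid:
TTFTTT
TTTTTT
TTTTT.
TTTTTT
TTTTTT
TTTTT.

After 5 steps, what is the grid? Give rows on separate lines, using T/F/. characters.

Step 1: 3 trees catch fire, 1 burn out
  TF.FTT
  TTFTTT
  TTTTT.
  TTTTTT
  TTTTTT
  TTTTT.
Step 2: 5 trees catch fire, 3 burn out
  F...FT
  TF.FTT
  TTFTT.
  TTTTTT
  TTTTTT
  TTTTT.
Step 3: 6 trees catch fire, 5 burn out
  .....F
  F...FT
  TF.FT.
  TTFTTT
  TTTTTT
  TTTTT.
Step 4: 6 trees catch fire, 6 burn out
  ......
  .....F
  F...F.
  TF.FTT
  TTFTTT
  TTTTT.
Step 5: 5 trees catch fire, 6 burn out
  ......
  ......
  ......
  F...FT
  TF.FTT
  TTFTT.

......
......
......
F...FT
TF.FTT
TTFTT.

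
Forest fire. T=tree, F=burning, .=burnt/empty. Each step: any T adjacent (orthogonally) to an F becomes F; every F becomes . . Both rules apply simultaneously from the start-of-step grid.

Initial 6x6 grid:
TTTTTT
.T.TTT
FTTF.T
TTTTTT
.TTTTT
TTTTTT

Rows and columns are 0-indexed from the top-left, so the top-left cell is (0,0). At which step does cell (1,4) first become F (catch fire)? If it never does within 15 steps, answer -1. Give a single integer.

Step 1: cell (1,4)='T' (+5 fires, +2 burnt)
Step 2: cell (1,4)='F' (+7 fires, +5 burnt)
  -> target ignites at step 2
Step 3: cell (1,4)='.' (+9 fires, +7 burnt)
Step 4: cell (1,4)='.' (+7 fires, +9 burnt)
Step 5: cell (1,4)='.' (+2 fires, +7 burnt)
Step 6: cell (1,4)='.' (+0 fires, +2 burnt)
  fire out at step 6

2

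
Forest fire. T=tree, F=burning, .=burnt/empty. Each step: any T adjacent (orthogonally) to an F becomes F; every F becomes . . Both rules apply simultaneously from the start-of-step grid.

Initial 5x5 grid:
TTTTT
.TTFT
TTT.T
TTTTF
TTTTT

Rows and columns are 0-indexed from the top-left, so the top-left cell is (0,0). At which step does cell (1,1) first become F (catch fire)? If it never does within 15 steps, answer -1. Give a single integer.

Step 1: cell (1,1)='T' (+6 fires, +2 burnt)
Step 2: cell (1,1)='F' (+6 fires, +6 burnt)
  -> target ignites at step 2
Step 3: cell (1,1)='.' (+4 fires, +6 burnt)
Step 4: cell (1,1)='.' (+4 fires, +4 burnt)
Step 5: cell (1,1)='.' (+1 fires, +4 burnt)
Step 6: cell (1,1)='.' (+0 fires, +1 burnt)
  fire out at step 6

2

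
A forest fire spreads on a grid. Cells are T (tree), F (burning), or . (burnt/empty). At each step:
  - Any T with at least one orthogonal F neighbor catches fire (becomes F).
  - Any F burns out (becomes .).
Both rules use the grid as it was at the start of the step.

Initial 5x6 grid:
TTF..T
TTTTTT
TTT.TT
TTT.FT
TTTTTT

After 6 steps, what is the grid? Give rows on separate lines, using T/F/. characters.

Step 1: 5 trees catch fire, 2 burn out
  TF...T
  TTFTTT
  TTT.FT
  TTT..F
  TTTTFT
Step 2: 8 trees catch fire, 5 burn out
  F....T
  TF.FFT
  TTF..F
  TTT...
  TTTF.F
Step 3: 5 trees catch fire, 8 burn out
  .....T
  F....F
  TF....
  TTF...
  TTF...
Step 4: 4 trees catch fire, 5 burn out
  .....F
  ......
  F.....
  TF....
  TF....
Step 5: 2 trees catch fire, 4 burn out
  ......
  ......
  ......
  F.....
  F.....
Step 6: 0 trees catch fire, 2 burn out
  ......
  ......
  ......
  ......
  ......

......
......
......
......
......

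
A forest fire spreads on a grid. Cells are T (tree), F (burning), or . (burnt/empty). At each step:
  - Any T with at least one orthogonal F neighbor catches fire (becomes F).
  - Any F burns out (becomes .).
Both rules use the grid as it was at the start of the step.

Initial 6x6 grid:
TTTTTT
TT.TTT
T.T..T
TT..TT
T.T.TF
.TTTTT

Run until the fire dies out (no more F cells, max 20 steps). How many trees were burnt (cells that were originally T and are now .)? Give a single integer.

Step 1: +3 fires, +1 burnt (F count now 3)
Step 2: +3 fires, +3 burnt (F count now 3)
Step 3: +2 fires, +3 burnt (F count now 2)
Step 4: +3 fires, +2 burnt (F count now 3)
Step 5: +4 fires, +3 burnt (F count now 4)
Step 6: +1 fires, +4 burnt (F count now 1)
Step 7: +1 fires, +1 burnt (F count now 1)
Step 8: +1 fires, +1 burnt (F count now 1)
Step 9: +2 fires, +1 burnt (F count now 2)
Step 10: +1 fires, +2 burnt (F count now 1)
Step 11: +1 fires, +1 burnt (F count now 1)
Step 12: +1 fires, +1 burnt (F count now 1)
Step 13: +2 fires, +1 burnt (F count now 2)
Step 14: +0 fires, +2 burnt (F count now 0)
Fire out after step 14
Initially T: 26, now '.': 35
Total burnt (originally-T cells now '.'): 25

Answer: 25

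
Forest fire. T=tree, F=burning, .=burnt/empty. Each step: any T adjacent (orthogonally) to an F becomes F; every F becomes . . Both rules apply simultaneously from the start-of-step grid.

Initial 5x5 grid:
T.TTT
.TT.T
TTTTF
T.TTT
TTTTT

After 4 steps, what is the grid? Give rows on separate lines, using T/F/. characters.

Step 1: 3 trees catch fire, 1 burn out
  T.TTT
  .TT.F
  TTTF.
  T.TTF
  TTTTT
Step 2: 4 trees catch fire, 3 burn out
  T.TTF
  .TT..
  TTF..
  T.TF.
  TTTTF
Step 3: 5 trees catch fire, 4 burn out
  T.TF.
  .TF..
  TF...
  T.F..
  TTTF.
Step 4: 4 trees catch fire, 5 burn out
  T.F..
  .F...
  F....
  T....
  TTF..

T.F..
.F...
F....
T....
TTF..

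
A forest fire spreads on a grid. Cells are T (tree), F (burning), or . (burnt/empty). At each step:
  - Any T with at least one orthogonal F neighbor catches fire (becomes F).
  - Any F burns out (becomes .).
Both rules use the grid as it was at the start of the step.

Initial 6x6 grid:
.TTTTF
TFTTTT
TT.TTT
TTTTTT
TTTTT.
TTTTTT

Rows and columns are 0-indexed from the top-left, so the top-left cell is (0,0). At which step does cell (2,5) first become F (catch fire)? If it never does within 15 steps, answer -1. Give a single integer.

Step 1: cell (2,5)='T' (+6 fires, +2 burnt)
Step 2: cell (2,5)='F' (+7 fires, +6 burnt)
  -> target ignites at step 2
Step 3: cell (2,5)='.' (+6 fires, +7 burnt)
Step 4: cell (2,5)='.' (+5 fires, +6 burnt)
Step 5: cell (2,5)='.' (+4 fires, +5 burnt)
Step 6: cell (2,5)='.' (+2 fires, +4 burnt)
Step 7: cell (2,5)='.' (+1 fires, +2 burnt)
Step 8: cell (2,5)='.' (+0 fires, +1 burnt)
  fire out at step 8

2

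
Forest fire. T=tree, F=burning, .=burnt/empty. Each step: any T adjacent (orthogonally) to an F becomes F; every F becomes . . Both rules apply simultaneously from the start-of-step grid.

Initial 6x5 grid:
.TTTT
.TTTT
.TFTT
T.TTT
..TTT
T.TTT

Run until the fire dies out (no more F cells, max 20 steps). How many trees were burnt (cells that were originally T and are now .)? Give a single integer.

Answer: 20

Derivation:
Step 1: +4 fires, +1 burnt (F count now 4)
Step 2: +6 fires, +4 burnt (F count now 6)
Step 3: +6 fires, +6 burnt (F count now 6)
Step 4: +3 fires, +6 burnt (F count now 3)
Step 5: +1 fires, +3 burnt (F count now 1)
Step 6: +0 fires, +1 burnt (F count now 0)
Fire out after step 6
Initially T: 22, now '.': 28
Total burnt (originally-T cells now '.'): 20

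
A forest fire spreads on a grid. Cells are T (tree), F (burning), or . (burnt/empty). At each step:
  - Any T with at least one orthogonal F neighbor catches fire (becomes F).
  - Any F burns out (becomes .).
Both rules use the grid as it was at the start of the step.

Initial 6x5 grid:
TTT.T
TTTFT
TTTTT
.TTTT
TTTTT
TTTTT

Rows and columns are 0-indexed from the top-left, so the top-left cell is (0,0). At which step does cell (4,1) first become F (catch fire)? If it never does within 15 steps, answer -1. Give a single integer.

Step 1: cell (4,1)='T' (+3 fires, +1 burnt)
Step 2: cell (4,1)='T' (+6 fires, +3 burnt)
Step 3: cell (4,1)='T' (+6 fires, +6 burnt)
Step 4: cell (4,1)='T' (+6 fires, +6 burnt)
Step 5: cell (4,1)='F' (+3 fires, +6 burnt)
  -> target ignites at step 5
Step 6: cell (4,1)='.' (+2 fires, +3 burnt)
Step 7: cell (4,1)='.' (+1 fires, +2 burnt)
Step 8: cell (4,1)='.' (+0 fires, +1 burnt)
  fire out at step 8

5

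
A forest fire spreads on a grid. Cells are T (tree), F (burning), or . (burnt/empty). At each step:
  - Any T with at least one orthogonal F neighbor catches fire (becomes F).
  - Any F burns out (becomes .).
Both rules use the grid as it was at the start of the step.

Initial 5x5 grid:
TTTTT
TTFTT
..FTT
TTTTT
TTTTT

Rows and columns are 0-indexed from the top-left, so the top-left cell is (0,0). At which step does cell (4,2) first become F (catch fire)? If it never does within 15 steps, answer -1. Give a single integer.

Step 1: cell (4,2)='T' (+5 fires, +2 burnt)
Step 2: cell (4,2)='F' (+8 fires, +5 burnt)
  -> target ignites at step 2
Step 3: cell (4,2)='.' (+6 fires, +8 burnt)
Step 4: cell (4,2)='.' (+2 fires, +6 burnt)
Step 5: cell (4,2)='.' (+0 fires, +2 burnt)
  fire out at step 5

2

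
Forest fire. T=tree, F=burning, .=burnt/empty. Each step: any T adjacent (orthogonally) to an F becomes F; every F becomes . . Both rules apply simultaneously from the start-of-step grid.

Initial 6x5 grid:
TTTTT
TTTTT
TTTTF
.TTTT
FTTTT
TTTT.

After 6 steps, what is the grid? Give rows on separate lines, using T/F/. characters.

Step 1: 5 trees catch fire, 2 burn out
  TTTTT
  TTTTF
  TTTF.
  .TTTF
  .FTTT
  FTTT.
Step 2: 8 trees catch fire, 5 burn out
  TTTTF
  TTTF.
  TTF..
  .FTF.
  ..FTF
  .FTT.
Step 3: 6 trees catch fire, 8 burn out
  TTTF.
  TTF..
  TF...
  ..F..
  ...F.
  ..FT.
Step 4: 4 trees catch fire, 6 burn out
  TTF..
  TF...
  F....
  .....
  .....
  ...F.
Step 5: 2 trees catch fire, 4 burn out
  TF...
  F....
  .....
  .....
  .....
  .....
Step 6: 1 trees catch fire, 2 burn out
  F....
  .....
  .....
  .....
  .....
  .....

F....
.....
.....
.....
.....
.....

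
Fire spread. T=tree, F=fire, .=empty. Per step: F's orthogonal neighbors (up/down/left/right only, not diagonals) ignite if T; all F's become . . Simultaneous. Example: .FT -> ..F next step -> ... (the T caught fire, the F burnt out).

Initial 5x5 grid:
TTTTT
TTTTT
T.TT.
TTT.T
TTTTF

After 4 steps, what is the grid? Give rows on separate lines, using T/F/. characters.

Step 1: 2 trees catch fire, 1 burn out
  TTTTT
  TTTTT
  T.TT.
  TTT.F
  TTTF.
Step 2: 1 trees catch fire, 2 burn out
  TTTTT
  TTTTT
  T.TT.
  TTT..
  TTF..
Step 3: 2 trees catch fire, 1 burn out
  TTTTT
  TTTTT
  T.TT.
  TTF..
  TF...
Step 4: 3 trees catch fire, 2 burn out
  TTTTT
  TTTTT
  T.FT.
  TF...
  F....

TTTTT
TTTTT
T.FT.
TF...
F....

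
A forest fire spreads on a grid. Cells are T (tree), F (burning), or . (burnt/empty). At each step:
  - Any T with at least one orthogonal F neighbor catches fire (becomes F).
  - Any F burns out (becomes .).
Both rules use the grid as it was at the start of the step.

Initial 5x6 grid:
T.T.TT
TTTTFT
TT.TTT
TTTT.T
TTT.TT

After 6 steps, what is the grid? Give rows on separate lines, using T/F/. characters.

Step 1: 4 trees catch fire, 1 burn out
  T.T.FT
  TTTF.F
  TT.TFT
  TTTT.T
  TTT.TT
Step 2: 4 trees catch fire, 4 burn out
  T.T..F
  TTF...
  TT.F.F
  TTTT.T
  TTT.TT
Step 3: 4 trees catch fire, 4 burn out
  T.F...
  TF....
  TT....
  TTTF.F
  TTT.TT
Step 4: 4 trees catch fire, 4 burn out
  T.....
  F.....
  TF....
  TTF...
  TTT.TF
Step 5: 5 trees catch fire, 4 burn out
  F.....
  ......
  F.....
  TF....
  TTF.F.
Step 6: 2 trees catch fire, 5 burn out
  ......
  ......
  ......
  F.....
  TF....

......
......
......
F.....
TF....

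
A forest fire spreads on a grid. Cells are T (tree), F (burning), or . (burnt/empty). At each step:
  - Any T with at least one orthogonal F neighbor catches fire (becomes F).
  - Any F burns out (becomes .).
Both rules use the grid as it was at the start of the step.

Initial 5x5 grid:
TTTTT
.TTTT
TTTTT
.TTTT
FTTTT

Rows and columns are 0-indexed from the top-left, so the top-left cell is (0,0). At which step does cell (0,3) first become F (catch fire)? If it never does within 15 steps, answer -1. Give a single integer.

Step 1: cell (0,3)='T' (+1 fires, +1 burnt)
Step 2: cell (0,3)='T' (+2 fires, +1 burnt)
Step 3: cell (0,3)='T' (+3 fires, +2 burnt)
Step 4: cell (0,3)='T' (+5 fires, +3 burnt)
Step 5: cell (0,3)='T' (+4 fires, +5 burnt)
Step 6: cell (0,3)='T' (+4 fires, +4 burnt)
Step 7: cell (0,3)='F' (+2 fires, +4 burnt)
  -> target ignites at step 7
Step 8: cell (0,3)='.' (+1 fires, +2 burnt)
Step 9: cell (0,3)='.' (+0 fires, +1 burnt)
  fire out at step 9

7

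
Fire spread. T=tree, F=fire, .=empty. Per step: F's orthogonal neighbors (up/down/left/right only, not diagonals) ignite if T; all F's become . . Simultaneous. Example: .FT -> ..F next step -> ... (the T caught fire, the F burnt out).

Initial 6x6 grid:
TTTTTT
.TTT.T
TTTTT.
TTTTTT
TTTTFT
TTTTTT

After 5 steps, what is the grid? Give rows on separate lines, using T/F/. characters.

Step 1: 4 trees catch fire, 1 burn out
  TTTTTT
  .TTT.T
  TTTTT.
  TTTTFT
  TTTF.F
  TTTTFT
Step 2: 6 trees catch fire, 4 burn out
  TTTTTT
  .TTT.T
  TTTTF.
  TTTF.F
  TTF...
  TTTF.F
Step 3: 4 trees catch fire, 6 burn out
  TTTTTT
  .TTT.T
  TTTF..
  TTF...
  TF....
  TTF...
Step 4: 5 trees catch fire, 4 burn out
  TTTTTT
  .TTF.T
  TTF...
  TF....
  F.....
  TF....
Step 5: 5 trees catch fire, 5 burn out
  TTTFTT
  .TF..T
  TF....
  F.....
  ......
  F.....

TTTFTT
.TF..T
TF....
F.....
......
F.....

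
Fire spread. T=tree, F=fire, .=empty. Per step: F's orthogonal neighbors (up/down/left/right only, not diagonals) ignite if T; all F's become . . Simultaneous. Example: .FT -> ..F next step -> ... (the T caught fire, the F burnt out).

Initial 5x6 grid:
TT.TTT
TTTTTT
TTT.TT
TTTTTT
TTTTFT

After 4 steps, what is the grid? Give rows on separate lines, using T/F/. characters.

Step 1: 3 trees catch fire, 1 burn out
  TT.TTT
  TTTTTT
  TTT.TT
  TTTTFT
  TTTF.F
Step 2: 4 trees catch fire, 3 burn out
  TT.TTT
  TTTTTT
  TTT.FT
  TTTF.F
  TTF...
Step 3: 4 trees catch fire, 4 burn out
  TT.TTT
  TTTTFT
  TTT..F
  TTF...
  TF....
Step 4: 6 trees catch fire, 4 burn out
  TT.TFT
  TTTF.F
  TTF...
  TF....
  F.....

TT.TFT
TTTF.F
TTF...
TF....
F.....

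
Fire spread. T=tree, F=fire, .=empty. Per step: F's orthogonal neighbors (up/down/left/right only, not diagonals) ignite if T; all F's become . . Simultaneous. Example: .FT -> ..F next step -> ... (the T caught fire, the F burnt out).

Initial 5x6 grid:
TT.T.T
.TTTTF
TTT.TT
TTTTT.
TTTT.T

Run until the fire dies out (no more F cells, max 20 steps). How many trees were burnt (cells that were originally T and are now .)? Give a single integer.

Answer: 22

Derivation:
Step 1: +3 fires, +1 burnt (F count now 3)
Step 2: +2 fires, +3 burnt (F count now 2)
Step 3: +3 fires, +2 burnt (F count now 3)
Step 4: +3 fires, +3 burnt (F count now 3)
Step 5: +4 fires, +3 burnt (F count now 4)
Step 6: +4 fires, +4 burnt (F count now 4)
Step 7: +2 fires, +4 burnt (F count now 2)
Step 8: +1 fires, +2 burnt (F count now 1)
Step 9: +0 fires, +1 burnt (F count now 0)
Fire out after step 9
Initially T: 23, now '.': 29
Total burnt (originally-T cells now '.'): 22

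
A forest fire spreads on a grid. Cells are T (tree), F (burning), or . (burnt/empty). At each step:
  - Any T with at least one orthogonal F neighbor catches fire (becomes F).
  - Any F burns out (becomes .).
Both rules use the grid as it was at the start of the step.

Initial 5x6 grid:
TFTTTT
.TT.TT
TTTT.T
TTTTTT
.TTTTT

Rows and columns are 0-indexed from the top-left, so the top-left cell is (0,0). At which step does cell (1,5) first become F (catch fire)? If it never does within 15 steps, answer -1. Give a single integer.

Step 1: cell (1,5)='T' (+3 fires, +1 burnt)
Step 2: cell (1,5)='T' (+3 fires, +3 burnt)
Step 3: cell (1,5)='T' (+4 fires, +3 burnt)
Step 4: cell (1,5)='T' (+6 fires, +4 burnt)
Step 5: cell (1,5)='F' (+3 fires, +6 burnt)
  -> target ignites at step 5
Step 6: cell (1,5)='.' (+3 fires, +3 burnt)
Step 7: cell (1,5)='.' (+2 fires, +3 burnt)
Step 8: cell (1,5)='.' (+1 fires, +2 burnt)
Step 9: cell (1,5)='.' (+0 fires, +1 burnt)
  fire out at step 9

5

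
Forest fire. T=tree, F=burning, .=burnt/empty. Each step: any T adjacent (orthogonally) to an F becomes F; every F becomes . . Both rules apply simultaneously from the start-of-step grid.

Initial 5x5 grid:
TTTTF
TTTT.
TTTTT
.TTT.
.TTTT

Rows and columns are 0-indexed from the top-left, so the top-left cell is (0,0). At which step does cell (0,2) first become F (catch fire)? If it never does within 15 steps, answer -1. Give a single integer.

Step 1: cell (0,2)='T' (+1 fires, +1 burnt)
Step 2: cell (0,2)='F' (+2 fires, +1 burnt)
  -> target ignites at step 2
Step 3: cell (0,2)='.' (+3 fires, +2 burnt)
Step 4: cell (0,2)='.' (+5 fires, +3 burnt)
Step 5: cell (0,2)='.' (+4 fires, +5 burnt)
Step 6: cell (0,2)='.' (+4 fires, +4 burnt)
Step 7: cell (0,2)='.' (+1 fires, +4 burnt)
Step 8: cell (0,2)='.' (+0 fires, +1 burnt)
  fire out at step 8

2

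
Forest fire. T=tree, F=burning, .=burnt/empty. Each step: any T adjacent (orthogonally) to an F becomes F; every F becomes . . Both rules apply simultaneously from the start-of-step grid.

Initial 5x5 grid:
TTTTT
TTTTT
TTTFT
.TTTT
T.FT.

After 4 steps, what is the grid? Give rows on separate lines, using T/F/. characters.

Step 1: 6 trees catch fire, 2 burn out
  TTTTT
  TTTFT
  TTF.F
  .TFFT
  T..F.
Step 2: 6 trees catch fire, 6 burn out
  TTTFT
  TTF.F
  TF...
  .F..F
  T....
Step 3: 4 trees catch fire, 6 burn out
  TTF.F
  TF...
  F....
  .....
  T....
Step 4: 2 trees catch fire, 4 burn out
  TF...
  F....
  .....
  .....
  T....

TF...
F....
.....
.....
T....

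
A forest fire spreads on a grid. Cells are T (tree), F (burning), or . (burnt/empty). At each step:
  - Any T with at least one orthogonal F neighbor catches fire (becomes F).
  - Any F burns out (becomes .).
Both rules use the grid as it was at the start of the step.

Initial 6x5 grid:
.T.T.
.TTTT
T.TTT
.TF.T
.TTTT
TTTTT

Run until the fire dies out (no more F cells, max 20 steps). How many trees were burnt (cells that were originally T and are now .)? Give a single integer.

Step 1: +3 fires, +1 burnt (F count now 3)
Step 2: +5 fires, +3 burnt (F count now 5)
Step 3: +6 fires, +5 burnt (F count now 6)
Step 4: +6 fires, +6 burnt (F count now 6)
Step 5: +0 fires, +6 burnt (F count now 0)
Fire out after step 5
Initially T: 21, now '.': 29
Total burnt (originally-T cells now '.'): 20

Answer: 20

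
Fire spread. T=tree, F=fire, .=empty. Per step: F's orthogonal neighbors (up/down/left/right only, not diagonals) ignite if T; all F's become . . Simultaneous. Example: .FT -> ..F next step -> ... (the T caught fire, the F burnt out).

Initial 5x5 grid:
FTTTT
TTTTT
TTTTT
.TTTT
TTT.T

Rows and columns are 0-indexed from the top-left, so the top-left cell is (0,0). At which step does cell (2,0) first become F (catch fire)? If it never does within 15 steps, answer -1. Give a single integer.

Step 1: cell (2,0)='T' (+2 fires, +1 burnt)
Step 2: cell (2,0)='F' (+3 fires, +2 burnt)
  -> target ignites at step 2
Step 3: cell (2,0)='.' (+3 fires, +3 burnt)
Step 4: cell (2,0)='.' (+4 fires, +3 burnt)
Step 5: cell (2,0)='.' (+4 fires, +4 burnt)
Step 6: cell (2,0)='.' (+4 fires, +4 burnt)
Step 7: cell (2,0)='.' (+1 fires, +4 burnt)
Step 8: cell (2,0)='.' (+1 fires, +1 burnt)
Step 9: cell (2,0)='.' (+0 fires, +1 burnt)
  fire out at step 9

2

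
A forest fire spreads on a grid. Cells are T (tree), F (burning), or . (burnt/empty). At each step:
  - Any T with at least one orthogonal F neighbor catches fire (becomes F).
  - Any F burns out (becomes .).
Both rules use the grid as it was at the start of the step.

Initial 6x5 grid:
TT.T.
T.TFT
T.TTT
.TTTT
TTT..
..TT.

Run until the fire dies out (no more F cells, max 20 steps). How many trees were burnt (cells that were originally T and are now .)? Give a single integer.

Step 1: +4 fires, +1 burnt (F count now 4)
Step 2: +3 fires, +4 burnt (F count now 3)
Step 3: +2 fires, +3 burnt (F count now 2)
Step 4: +2 fires, +2 burnt (F count now 2)
Step 5: +2 fires, +2 burnt (F count now 2)
Step 6: +2 fires, +2 burnt (F count now 2)
Step 7: +0 fires, +2 burnt (F count now 0)
Fire out after step 7
Initially T: 19, now '.': 26
Total burnt (originally-T cells now '.'): 15

Answer: 15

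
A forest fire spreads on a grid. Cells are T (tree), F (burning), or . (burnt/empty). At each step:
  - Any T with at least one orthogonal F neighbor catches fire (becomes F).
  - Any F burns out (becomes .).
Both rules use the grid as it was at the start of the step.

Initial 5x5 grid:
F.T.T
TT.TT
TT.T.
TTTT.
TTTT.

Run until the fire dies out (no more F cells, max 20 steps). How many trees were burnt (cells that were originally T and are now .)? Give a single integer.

Step 1: +1 fires, +1 burnt (F count now 1)
Step 2: +2 fires, +1 burnt (F count now 2)
Step 3: +2 fires, +2 burnt (F count now 2)
Step 4: +2 fires, +2 burnt (F count now 2)
Step 5: +2 fires, +2 burnt (F count now 2)
Step 6: +2 fires, +2 burnt (F count now 2)
Step 7: +2 fires, +2 burnt (F count now 2)
Step 8: +1 fires, +2 burnt (F count now 1)
Step 9: +1 fires, +1 burnt (F count now 1)
Step 10: +1 fires, +1 burnt (F count now 1)
Step 11: +0 fires, +1 burnt (F count now 0)
Fire out after step 11
Initially T: 17, now '.': 24
Total burnt (originally-T cells now '.'): 16

Answer: 16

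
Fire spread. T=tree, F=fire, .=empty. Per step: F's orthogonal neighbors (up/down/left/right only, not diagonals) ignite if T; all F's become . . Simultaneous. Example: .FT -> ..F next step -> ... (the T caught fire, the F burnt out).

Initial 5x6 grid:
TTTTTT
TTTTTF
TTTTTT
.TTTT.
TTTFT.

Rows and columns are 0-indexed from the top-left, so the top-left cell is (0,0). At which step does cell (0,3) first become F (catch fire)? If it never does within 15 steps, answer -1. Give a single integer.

Step 1: cell (0,3)='T' (+6 fires, +2 burnt)
Step 2: cell (0,3)='T' (+7 fires, +6 burnt)
Step 3: cell (0,3)='F' (+5 fires, +7 burnt)
  -> target ignites at step 3
Step 4: cell (0,3)='.' (+3 fires, +5 burnt)
Step 5: cell (0,3)='.' (+3 fires, +3 burnt)
Step 6: cell (0,3)='.' (+1 fires, +3 burnt)
Step 7: cell (0,3)='.' (+0 fires, +1 burnt)
  fire out at step 7

3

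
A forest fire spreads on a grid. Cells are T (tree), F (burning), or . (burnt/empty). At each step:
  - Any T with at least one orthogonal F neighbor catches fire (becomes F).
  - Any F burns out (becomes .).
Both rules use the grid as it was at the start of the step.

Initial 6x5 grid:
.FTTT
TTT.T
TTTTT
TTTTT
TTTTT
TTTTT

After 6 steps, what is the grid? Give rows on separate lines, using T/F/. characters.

Step 1: 2 trees catch fire, 1 burn out
  ..FTT
  TFT.T
  TTTTT
  TTTTT
  TTTTT
  TTTTT
Step 2: 4 trees catch fire, 2 burn out
  ...FT
  F.F.T
  TFTTT
  TTTTT
  TTTTT
  TTTTT
Step 3: 4 trees catch fire, 4 burn out
  ....F
  ....T
  F.FTT
  TFTTT
  TTTTT
  TTTTT
Step 4: 5 trees catch fire, 4 burn out
  .....
  ....F
  ...FT
  F.FTT
  TFTTT
  TTTTT
Step 5: 5 trees catch fire, 5 burn out
  .....
  .....
  ....F
  ...FT
  F.FTT
  TFTTT
Step 6: 4 trees catch fire, 5 burn out
  .....
  .....
  .....
  ....F
  ...FT
  F.FTT

.....
.....
.....
....F
...FT
F.FTT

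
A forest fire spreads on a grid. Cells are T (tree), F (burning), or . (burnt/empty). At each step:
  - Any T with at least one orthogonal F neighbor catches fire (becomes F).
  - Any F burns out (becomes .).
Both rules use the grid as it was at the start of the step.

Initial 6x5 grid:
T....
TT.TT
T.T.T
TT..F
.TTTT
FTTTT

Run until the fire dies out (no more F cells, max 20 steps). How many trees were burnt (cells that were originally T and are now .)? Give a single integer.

Answer: 17

Derivation:
Step 1: +3 fires, +2 burnt (F count now 3)
Step 2: +5 fires, +3 burnt (F count now 5)
Step 3: +4 fires, +5 burnt (F count now 4)
Step 4: +1 fires, +4 burnt (F count now 1)
Step 5: +1 fires, +1 burnt (F count now 1)
Step 6: +1 fires, +1 burnt (F count now 1)
Step 7: +2 fires, +1 burnt (F count now 2)
Step 8: +0 fires, +2 burnt (F count now 0)
Fire out after step 8
Initially T: 18, now '.': 29
Total burnt (originally-T cells now '.'): 17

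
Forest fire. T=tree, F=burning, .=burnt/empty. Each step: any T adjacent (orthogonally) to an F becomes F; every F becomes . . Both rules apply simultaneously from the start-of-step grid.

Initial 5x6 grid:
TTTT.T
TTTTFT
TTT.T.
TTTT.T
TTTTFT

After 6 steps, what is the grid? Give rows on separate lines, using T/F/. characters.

Step 1: 5 trees catch fire, 2 burn out
  TTTT.T
  TTTF.F
  TTT.F.
  TTTT.T
  TTTF.F
Step 2: 6 trees catch fire, 5 burn out
  TTTF.F
  TTF...
  TTT...
  TTTF.F
  TTF...
Step 3: 5 trees catch fire, 6 burn out
  TTF...
  TF....
  TTF...
  TTF...
  TF....
Step 4: 5 trees catch fire, 5 burn out
  TF....
  F.....
  TF....
  TF....
  F.....
Step 5: 3 trees catch fire, 5 burn out
  F.....
  ......
  F.....
  F.....
  ......
Step 6: 0 trees catch fire, 3 burn out
  ......
  ......
  ......
  ......
  ......

......
......
......
......
......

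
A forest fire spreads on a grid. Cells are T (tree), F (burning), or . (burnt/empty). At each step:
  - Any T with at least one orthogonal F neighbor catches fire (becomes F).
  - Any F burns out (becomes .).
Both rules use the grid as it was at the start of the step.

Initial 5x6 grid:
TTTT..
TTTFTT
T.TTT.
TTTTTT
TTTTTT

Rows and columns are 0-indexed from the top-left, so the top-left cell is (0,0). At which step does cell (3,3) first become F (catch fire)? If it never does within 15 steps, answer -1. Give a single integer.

Step 1: cell (3,3)='T' (+4 fires, +1 burnt)
Step 2: cell (3,3)='F' (+6 fires, +4 burnt)
  -> target ignites at step 2
Step 3: cell (3,3)='.' (+5 fires, +6 burnt)
Step 4: cell (3,3)='.' (+6 fires, +5 burnt)
Step 5: cell (3,3)='.' (+3 fires, +6 burnt)
Step 6: cell (3,3)='.' (+1 fires, +3 burnt)
Step 7: cell (3,3)='.' (+0 fires, +1 burnt)
  fire out at step 7

2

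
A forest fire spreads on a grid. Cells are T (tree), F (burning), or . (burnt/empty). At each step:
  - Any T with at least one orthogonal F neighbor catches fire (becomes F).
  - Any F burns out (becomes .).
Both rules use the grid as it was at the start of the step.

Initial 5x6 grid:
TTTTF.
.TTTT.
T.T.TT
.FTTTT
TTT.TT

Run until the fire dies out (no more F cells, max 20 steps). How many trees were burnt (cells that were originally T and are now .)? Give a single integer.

Answer: 20

Derivation:
Step 1: +4 fires, +2 burnt (F count now 4)
Step 2: +7 fires, +4 burnt (F count now 7)
Step 3: +4 fires, +7 burnt (F count now 4)
Step 4: +4 fires, +4 burnt (F count now 4)
Step 5: +1 fires, +4 burnt (F count now 1)
Step 6: +0 fires, +1 burnt (F count now 0)
Fire out after step 6
Initially T: 21, now '.': 29
Total burnt (originally-T cells now '.'): 20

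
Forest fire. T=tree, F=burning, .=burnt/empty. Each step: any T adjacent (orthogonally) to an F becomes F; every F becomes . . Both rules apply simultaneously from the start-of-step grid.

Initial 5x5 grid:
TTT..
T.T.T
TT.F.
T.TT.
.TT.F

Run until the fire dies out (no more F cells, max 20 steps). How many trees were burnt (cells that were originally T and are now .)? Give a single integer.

Step 1: +1 fires, +2 burnt (F count now 1)
Step 2: +1 fires, +1 burnt (F count now 1)
Step 3: +1 fires, +1 burnt (F count now 1)
Step 4: +1 fires, +1 burnt (F count now 1)
Step 5: +0 fires, +1 burnt (F count now 0)
Fire out after step 5
Initially T: 13, now '.': 16
Total burnt (originally-T cells now '.'): 4

Answer: 4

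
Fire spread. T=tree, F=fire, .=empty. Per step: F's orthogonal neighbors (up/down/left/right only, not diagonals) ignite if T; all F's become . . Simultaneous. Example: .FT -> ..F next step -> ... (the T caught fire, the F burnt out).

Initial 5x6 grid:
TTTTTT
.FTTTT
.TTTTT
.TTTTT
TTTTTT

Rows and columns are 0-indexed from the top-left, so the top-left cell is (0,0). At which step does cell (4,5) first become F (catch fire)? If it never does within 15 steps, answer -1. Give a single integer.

Step 1: cell (4,5)='T' (+3 fires, +1 burnt)
Step 2: cell (4,5)='T' (+5 fires, +3 burnt)
Step 3: cell (4,5)='T' (+5 fires, +5 burnt)
Step 4: cell (4,5)='T' (+6 fires, +5 burnt)
Step 5: cell (4,5)='T' (+4 fires, +6 burnt)
Step 6: cell (4,5)='T' (+2 fires, +4 burnt)
Step 7: cell (4,5)='F' (+1 fires, +2 burnt)
  -> target ignites at step 7
Step 8: cell (4,5)='.' (+0 fires, +1 burnt)
  fire out at step 8

7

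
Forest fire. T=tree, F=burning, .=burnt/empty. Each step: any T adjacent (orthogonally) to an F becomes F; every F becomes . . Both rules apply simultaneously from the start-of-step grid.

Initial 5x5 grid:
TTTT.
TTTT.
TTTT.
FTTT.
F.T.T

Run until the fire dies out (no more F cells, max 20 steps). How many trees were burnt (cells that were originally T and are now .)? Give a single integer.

Step 1: +2 fires, +2 burnt (F count now 2)
Step 2: +3 fires, +2 burnt (F count now 3)
Step 3: +5 fires, +3 burnt (F count now 5)
Step 4: +3 fires, +5 burnt (F count now 3)
Step 5: +2 fires, +3 burnt (F count now 2)
Step 6: +1 fires, +2 burnt (F count now 1)
Step 7: +0 fires, +1 burnt (F count now 0)
Fire out after step 7
Initially T: 17, now '.': 24
Total burnt (originally-T cells now '.'): 16

Answer: 16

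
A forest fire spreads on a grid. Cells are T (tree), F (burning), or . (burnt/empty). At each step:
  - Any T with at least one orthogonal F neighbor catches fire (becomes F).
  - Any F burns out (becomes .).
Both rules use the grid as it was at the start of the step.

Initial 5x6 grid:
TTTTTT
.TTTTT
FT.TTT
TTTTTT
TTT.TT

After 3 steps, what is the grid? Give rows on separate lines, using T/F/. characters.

Step 1: 2 trees catch fire, 1 burn out
  TTTTTT
  .TTTTT
  .F.TTT
  FTTTTT
  TTT.TT
Step 2: 3 trees catch fire, 2 burn out
  TTTTTT
  .FTTTT
  ...TTT
  .FTTTT
  FTT.TT
Step 3: 4 trees catch fire, 3 burn out
  TFTTTT
  ..FTTT
  ...TTT
  ..FTTT
  .FT.TT

TFTTTT
..FTTT
...TTT
..FTTT
.FT.TT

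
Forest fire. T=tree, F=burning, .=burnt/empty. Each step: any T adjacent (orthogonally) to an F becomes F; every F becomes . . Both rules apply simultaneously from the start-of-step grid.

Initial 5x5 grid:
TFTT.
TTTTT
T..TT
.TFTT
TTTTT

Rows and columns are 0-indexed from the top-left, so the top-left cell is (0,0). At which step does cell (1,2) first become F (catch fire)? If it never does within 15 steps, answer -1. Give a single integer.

Step 1: cell (1,2)='T' (+6 fires, +2 burnt)
Step 2: cell (1,2)='F' (+7 fires, +6 burnt)
  -> target ignites at step 2
Step 3: cell (1,2)='.' (+5 fires, +7 burnt)
Step 4: cell (1,2)='.' (+1 fires, +5 burnt)
Step 5: cell (1,2)='.' (+0 fires, +1 burnt)
  fire out at step 5

2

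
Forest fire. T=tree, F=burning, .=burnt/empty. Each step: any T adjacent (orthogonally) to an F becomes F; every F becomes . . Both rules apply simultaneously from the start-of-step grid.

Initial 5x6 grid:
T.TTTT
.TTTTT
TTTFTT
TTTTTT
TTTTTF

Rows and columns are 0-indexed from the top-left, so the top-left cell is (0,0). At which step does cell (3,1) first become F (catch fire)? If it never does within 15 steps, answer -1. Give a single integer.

Step 1: cell (3,1)='T' (+6 fires, +2 burnt)
Step 2: cell (3,1)='T' (+8 fires, +6 burnt)
Step 3: cell (3,1)='F' (+7 fires, +8 burnt)
  -> target ignites at step 3
Step 4: cell (3,1)='.' (+3 fires, +7 burnt)
Step 5: cell (3,1)='.' (+1 fires, +3 burnt)
Step 6: cell (3,1)='.' (+0 fires, +1 burnt)
  fire out at step 6

3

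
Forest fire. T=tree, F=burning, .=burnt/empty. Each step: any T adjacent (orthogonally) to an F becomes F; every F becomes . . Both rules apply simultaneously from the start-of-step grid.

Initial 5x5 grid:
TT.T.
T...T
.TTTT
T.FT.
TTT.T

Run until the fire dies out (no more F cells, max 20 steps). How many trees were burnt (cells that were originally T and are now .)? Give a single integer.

Step 1: +3 fires, +1 burnt (F count now 3)
Step 2: +3 fires, +3 burnt (F count now 3)
Step 3: +2 fires, +3 burnt (F count now 2)
Step 4: +2 fires, +2 burnt (F count now 2)
Step 5: +0 fires, +2 burnt (F count now 0)
Fire out after step 5
Initially T: 15, now '.': 20
Total burnt (originally-T cells now '.'): 10

Answer: 10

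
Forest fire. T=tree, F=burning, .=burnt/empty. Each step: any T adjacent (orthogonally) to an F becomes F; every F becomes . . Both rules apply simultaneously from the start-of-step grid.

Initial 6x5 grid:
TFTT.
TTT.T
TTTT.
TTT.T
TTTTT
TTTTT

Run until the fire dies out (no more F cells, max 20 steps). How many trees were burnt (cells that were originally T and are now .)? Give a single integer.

Answer: 24

Derivation:
Step 1: +3 fires, +1 burnt (F count now 3)
Step 2: +4 fires, +3 burnt (F count now 4)
Step 3: +3 fires, +4 burnt (F count now 3)
Step 4: +4 fires, +3 burnt (F count now 4)
Step 5: +3 fires, +4 burnt (F count now 3)
Step 6: +3 fires, +3 burnt (F count now 3)
Step 7: +2 fires, +3 burnt (F count now 2)
Step 8: +2 fires, +2 burnt (F count now 2)
Step 9: +0 fires, +2 burnt (F count now 0)
Fire out after step 9
Initially T: 25, now '.': 29
Total burnt (originally-T cells now '.'): 24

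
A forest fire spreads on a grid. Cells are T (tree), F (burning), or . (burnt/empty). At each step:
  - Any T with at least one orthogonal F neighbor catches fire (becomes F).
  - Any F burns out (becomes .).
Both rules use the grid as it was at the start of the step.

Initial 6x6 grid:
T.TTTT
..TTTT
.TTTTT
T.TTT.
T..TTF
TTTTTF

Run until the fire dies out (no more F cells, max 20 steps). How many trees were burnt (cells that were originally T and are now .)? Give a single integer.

Step 1: +2 fires, +2 burnt (F count now 2)
Step 2: +3 fires, +2 burnt (F count now 3)
Step 3: +3 fires, +3 burnt (F count now 3)
Step 4: +5 fires, +3 burnt (F count now 5)
Step 5: +5 fires, +5 burnt (F count now 5)
Step 6: +5 fires, +5 burnt (F count now 5)
Step 7: +2 fires, +5 burnt (F count now 2)
Step 8: +0 fires, +2 burnt (F count now 0)
Fire out after step 8
Initially T: 26, now '.': 35
Total burnt (originally-T cells now '.'): 25

Answer: 25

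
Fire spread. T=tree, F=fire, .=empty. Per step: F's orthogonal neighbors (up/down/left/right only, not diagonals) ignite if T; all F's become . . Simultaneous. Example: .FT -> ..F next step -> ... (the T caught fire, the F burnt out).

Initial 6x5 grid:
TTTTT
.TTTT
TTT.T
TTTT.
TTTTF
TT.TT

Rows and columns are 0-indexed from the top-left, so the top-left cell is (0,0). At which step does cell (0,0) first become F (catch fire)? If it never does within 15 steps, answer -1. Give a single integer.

Step 1: cell (0,0)='T' (+2 fires, +1 burnt)
Step 2: cell (0,0)='T' (+3 fires, +2 burnt)
Step 3: cell (0,0)='T' (+2 fires, +3 burnt)
Step 4: cell (0,0)='T' (+4 fires, +2 burnt)
Step 5: cell (0,0)='T' (+4 fires, +4 burnt)
Step 6: cell (0,0)='T' (+4 fires, +4 burnt)
Step 7: cell (0,0)='T' (+3 fires, +4 burnt)
Step 8: cell (0,0)='F' (+3 fires, +3 burnt)
  -> target ignites at step 8
Step 9: cell (0,0)='.' (+0 fires, +3 burnt)
  fire out at step 9

8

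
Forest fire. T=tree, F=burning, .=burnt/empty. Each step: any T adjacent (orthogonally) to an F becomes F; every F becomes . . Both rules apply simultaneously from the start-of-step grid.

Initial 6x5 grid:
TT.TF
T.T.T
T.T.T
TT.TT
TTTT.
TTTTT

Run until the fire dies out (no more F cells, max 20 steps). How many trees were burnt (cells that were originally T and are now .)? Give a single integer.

Answer: 20

Derivation:
Step 1: +2 fires, +1 burnt (F count now 2)
Step 2: +1 fires, +2 burnt (F count now 1)
Step 3: +1 fires, +1 burnt (F count now 1)
Step 4: +1 fires, +1 burnt (F count now 1)
Step 5: +1 fires, +1 burnt (F count now 1)
Step 6: +2 fires, +1 burnt (F count now 2)
Step 7: +3 fires, +2 burnt (F count now 3)
Step 8: +3 fires, +3 burnt (F count now 3)
Step 9: +2 fires, +3 burnt (F count now 2)
Step 10: +1 fires, +2 burnt (F count now 1)
Step 11: +1 fires, +1 burnt (F count now 1)
Step 12: +1 fires, +1 burnt (F count now 1)
Step 13: +1 fires, +1 burnt (F count now 1)
Step 14: +0 fires, +1 burnt (F count now 0)
Fire out after step 14
Initially T: 22, now '.': 28
Total burnt (originally-T cells now '.'): 20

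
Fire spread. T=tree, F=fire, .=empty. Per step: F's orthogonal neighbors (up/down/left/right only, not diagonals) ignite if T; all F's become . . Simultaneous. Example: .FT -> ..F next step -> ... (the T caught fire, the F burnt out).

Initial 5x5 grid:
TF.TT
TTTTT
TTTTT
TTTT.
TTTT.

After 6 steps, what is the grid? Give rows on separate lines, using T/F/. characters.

Step 1: 2 trees catch fire, 1 burn out
  F..TT
  TFTTT
  TTTTT
  TTTT.
  TTTT.
Step 2: 3 trees catch fire, 2 burn out
  ...TT
  F.FTT
  TFTTT
  TTTT.
  TTTT.
Step 3: 4 trees catch fire, 3 burn out
  ...TT
  ...FT
  F.FTT
  TFTT.
  TTTT.
Step 4: 6 trees catch fire, 4 burn out
  ...FT
  ....F
  ...FT
  F.FT.
  TFTT.
Step 5: 5 trees catch fire, 6 burn out
  ....F
  .....
  ....F
  ...F.
  F.FT.
Step 6: 1 trees catch fire, 5 burn out
  .....
  .....
  .....
  .....
  ...F.

.....
.....
.....
.....
...F.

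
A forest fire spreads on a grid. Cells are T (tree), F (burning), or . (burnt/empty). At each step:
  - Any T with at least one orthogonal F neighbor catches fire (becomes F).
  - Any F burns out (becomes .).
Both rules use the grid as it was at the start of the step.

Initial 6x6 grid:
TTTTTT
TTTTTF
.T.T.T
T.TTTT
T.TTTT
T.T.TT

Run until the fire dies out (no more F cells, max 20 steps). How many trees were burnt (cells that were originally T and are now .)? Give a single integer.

Step 1: +3 fires, +1 burnt (F count now 3)
Step 2: +3 fires, +3 burnt (F count now 3)
Step 3: +5 fires, +3 burnt (F count now 5)
Step 4: +5 fires, +5 burnt (F count now 5)
Step 5: +6 fires, +5 burnt (F count now 6)
Step 6: +2 fires, +6 burnt (F count now 2)
Step 7: +1 fires, +2 burnt (F count now 1)
Step 8: +0 fires, +1 burnt (F count now 0)
Fire out after step 8
Initially T: 28, now '.': 33
Total burnt (originally-T cells now '.'): 25

Answer: 25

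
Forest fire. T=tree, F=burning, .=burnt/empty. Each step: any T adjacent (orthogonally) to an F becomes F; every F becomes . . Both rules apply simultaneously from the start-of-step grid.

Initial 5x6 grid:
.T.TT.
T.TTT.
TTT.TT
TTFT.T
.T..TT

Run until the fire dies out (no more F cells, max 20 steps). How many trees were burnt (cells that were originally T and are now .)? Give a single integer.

Answer: 18

Derivation:
Step 1: +3 fires, +1 burnt (F count now 3)
Step 2: +4 fires, +3 burnt (F count now 4)
Step 3: +2 fires, +4 burnt (F count now 2)
Step 4: +3 fires, +2 burnt (F count now 3)
Step 5: +2 fires, +3 burnt (F count now 2)
Step 6: +1 fires, +2 burnt (F count now 1)
Step 7: +1 fires, +1 burnt (F count now 1)
Step 8: +1 fires, +1 burnt (F count now 1)
Step 9: +1 fires, +1 burnt (F count now 1)
Step 10: +0 fires, +1 burnt (F count now 0)
Fire out after step 10
Initially T: 19, now '.': 29
Total burnt (originally-T cells now '.'): 18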